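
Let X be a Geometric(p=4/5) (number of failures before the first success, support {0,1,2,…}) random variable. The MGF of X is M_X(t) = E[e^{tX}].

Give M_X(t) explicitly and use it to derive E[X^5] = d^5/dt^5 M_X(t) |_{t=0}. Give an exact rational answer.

E[X^5] = M^(5)(0) = 707/128

M_X(t) = 4/(5*(1 - e^(t)/5))
M^(5)(t) = (4*e^(5*t) + 520*e^(4*t) + 6600*e^(3*t) + 13000*e^(2*t) + 2500*e^(t))/(e^(6*t) - 30*e^(5*t) + 375*e^(4*t) - 2500*e^(3*t) + 9375*e^(2*t) - 18750*e^(t) + 15625)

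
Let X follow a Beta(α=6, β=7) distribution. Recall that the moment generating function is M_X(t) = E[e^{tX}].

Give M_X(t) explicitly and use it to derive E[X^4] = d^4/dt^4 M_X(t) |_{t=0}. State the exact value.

E[X^4] = D^4[M](0) = 9/130

M_X(t) = ₁F₁(6; 13; t)
D^4[M](t) = 9*₁F₁(10; 17; t)/130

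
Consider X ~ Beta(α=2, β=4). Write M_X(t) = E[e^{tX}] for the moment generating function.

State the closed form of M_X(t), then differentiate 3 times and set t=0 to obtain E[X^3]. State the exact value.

M_X(t) = ₁F₁(2; 6; t)
M^(3)(t) = ₁F₁(5; 9; t)/14

E[X^3] = M^(3)(0) = 1/14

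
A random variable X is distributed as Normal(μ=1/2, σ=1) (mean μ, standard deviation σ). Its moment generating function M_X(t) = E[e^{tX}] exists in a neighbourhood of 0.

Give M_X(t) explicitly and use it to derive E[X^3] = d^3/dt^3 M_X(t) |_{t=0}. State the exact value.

M_X(t) = e^(t^2/2 + t/2)
M′(t) = t*e^(t/2)*e^(t^2/2) + e^(t/2)*e^(t^2/2)/2
M′′(t) = t^2*e^(t/2)*e^(t^2/2) + t*e^(t/2)*e^(t^2/2) + 5*e^(t/2)*e^(t^2/2)/4
M′′′(t) = t^3*e^(t/2)*e^(t^2/2) + 3*t^2*e^(t/2)*e^(t^2/2)/2 + 15*t*e^(t/2)*e^(t^2/2)/4 + 13*e^(t/2)*e^(t^2/2)/8

E[X^3] = M′′′(0) = 13/8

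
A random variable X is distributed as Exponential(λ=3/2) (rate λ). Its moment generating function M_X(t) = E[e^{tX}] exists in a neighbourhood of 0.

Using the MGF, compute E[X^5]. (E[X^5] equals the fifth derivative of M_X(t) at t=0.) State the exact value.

M_X(t) = 3/(2*(3/2 - t))
M′(t) = 6/(4*t^2 - 12*t + 9)
M′′(t) = -24/(8*t^3 - 36*t^2 + 54*t - 27)
M′′′(t) = 144/(16*t^4 - 96*t^3 + 216*t^2 - 216*t + 81)
M′′′′(t) = -1152/(32*t^5 - 240*t^4 + 720*t^3 - 1080*t^2 + 810*t - 243)
M′′′′′(t) = 11520/(64*t^6 - 576*t^5 + 2160*t^4 - 4320*t^3 + 4860*t^2 - 2916*t + 729)

E[X^5] = M′′′′′(0) = 1280/81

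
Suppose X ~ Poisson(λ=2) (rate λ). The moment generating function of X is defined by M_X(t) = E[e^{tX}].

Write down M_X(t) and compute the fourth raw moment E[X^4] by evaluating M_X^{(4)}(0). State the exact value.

E[X^4] = M′′′′(0) = 94

M_X(t) = e^(2*e^(t) - 2)
M′(t) = 2*e^(-2)*e^(t)*e^(2*e^(t))
M′′(t) = (4*e^(2*t)*e^(2*e^(t)) + 2*e^(t)*e^(2*e^(t)))*e^(-2)
M′′′(t) = (8*e^(3*t)*e^(2*e^(t)) + 12*e^(2*t)*e^(2*e^(t)) + 2*e^(t)*e^(2*e^(t)))*e^(-2)
M′′′′(t) = (16*e^(4*t)*e^(2*e^(t)) + 48*e^(3*t)*e^(2*e^(t)) + 28*e^(2*t)*e^(2*e^(t)) + 2*e^(t)*e^(2*e^(t)))*e^(-2)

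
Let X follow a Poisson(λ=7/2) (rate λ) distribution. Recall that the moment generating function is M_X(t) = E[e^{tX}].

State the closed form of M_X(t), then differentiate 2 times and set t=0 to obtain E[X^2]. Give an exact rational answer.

M_X(t) = e^(7*e^(t)/2 - 7/2)
dM/dt = 7*e^(-7/2)*e^(t)*e^(7*e^(t)/2)/2
d^2M/dt^2 = (49*e^(2*t)*e^(7*e^(t)/2) + 14*e^(t)*e^(7*e^(t)/2))*e^(-7/2)/4

E[X^2] = d^2M/dt^2 |_{t=0} = 63/4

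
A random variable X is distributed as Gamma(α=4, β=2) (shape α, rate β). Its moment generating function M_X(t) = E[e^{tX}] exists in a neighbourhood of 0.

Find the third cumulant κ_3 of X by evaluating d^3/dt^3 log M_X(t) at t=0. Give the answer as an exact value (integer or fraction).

M_X(t) = 16/(2 - t)^4
K_X(t) = log M_X(t) = -4*log(2 - t) + 4*log(2)
K′(t) = -4/(t - 2)
K′′(t) = 4/(t^2 - 4*t + 4)
K′′′(t) = -8/(t^3 - 6*t^2 + 12*t - 8)

κ_3 = K′′′(0) = 1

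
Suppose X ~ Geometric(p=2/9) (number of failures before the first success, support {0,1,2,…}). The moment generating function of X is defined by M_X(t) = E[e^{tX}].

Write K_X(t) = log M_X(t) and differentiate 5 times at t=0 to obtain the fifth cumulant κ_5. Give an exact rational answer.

κ_5 = d^5K/dt^5 |_{t=0} = 23940

M_X(t) = 2/(9*(1 - 7*e^(t)/9))
K_X(t) = log M_X(t) = -log(1 - 7*e^(t)/9) - 2*log(3) + log(2)
dK/dt = -7*e^(t)/(7*e^(t) - 9)
d^2K/dt^2 = 63*e^(t)/(49*e^(2*t) - 126*e^(t) + 81)
d^3K/dt^3 = (-441*e^(2*t) - 567*e^(t))/(343*e^(3*t) - 1323*e^(2*t) + 1701*e^(t) - 729)
d^4K/dt^4 = (3087*e^(3*t) + 15876*e^(2*t) + 5103*e^(t))/(2401*e^(4*t) - 12348*e^(3*t) + 23814*e^(2*t) - 20412*e^(t) + 6561)
d^5K/dt^5 = (-21609*e^(4*t) - 305613*e^(3*t) - 392931*e^(2*t) - 45927*e^(t))/(16807*e^(5*t) - 108045*e^(4*t) + 277830*e^(3*t) - 357210*e^(2*t) + 229635*e^(t) - 59049)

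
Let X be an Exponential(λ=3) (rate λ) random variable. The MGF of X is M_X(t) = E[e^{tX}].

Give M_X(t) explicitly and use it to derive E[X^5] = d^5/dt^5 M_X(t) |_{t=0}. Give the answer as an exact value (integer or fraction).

M_X(t) = 3/(3 - t)
M^(5)(t) = 360/(t^6 - 18*t^5 + 135*t^4 - 540*t^3 + 1215*t^2 - 1458*t + 729)

E[X^5] = M^(5)(0) = 40/81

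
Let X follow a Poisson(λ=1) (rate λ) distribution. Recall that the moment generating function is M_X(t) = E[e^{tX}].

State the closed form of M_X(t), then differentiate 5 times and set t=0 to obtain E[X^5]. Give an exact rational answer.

E[X^5] = M^(5)(0) = 52

M_X(t) = e^(e^(t) - 1)
M^(5)(t) = (e^(5*t)*e^(e^(t)) + 10*e^(4*t)*e^(e^(t)) + 25*e^(3*t)*e^(e^(t)) + 15*e^(2*t)*e^(e^(t)) + e^(t)*e^(e^(t)))*e^(-1)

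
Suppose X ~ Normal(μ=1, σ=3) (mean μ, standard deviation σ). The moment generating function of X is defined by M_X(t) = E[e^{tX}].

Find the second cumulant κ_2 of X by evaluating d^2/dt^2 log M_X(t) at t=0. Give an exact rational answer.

M_X(t) = e^(9*t^2/2 + t)
K_X(t) = log M_X(t) = 9*t^2/2 + t
dK/dt = 9*t + 1
d^2K/dt^2 = 9

κ_2 = d^2K/dt^2 |_{t=0} = 9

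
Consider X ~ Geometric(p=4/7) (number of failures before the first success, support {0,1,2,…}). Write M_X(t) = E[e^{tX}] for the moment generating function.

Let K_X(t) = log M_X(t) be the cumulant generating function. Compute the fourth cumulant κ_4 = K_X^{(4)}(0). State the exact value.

M_X(t) = 4/(7*(1 - 3*e^(t)/7))
K_X(t) = log M_X(t) = -log(1 - 3*e^(t)/7) - log(7) + 2*log(2)
K′(t) = -3*e^(t)/(3*e^(t) - 7)
K′′(t) = 21*e^(t)/(9*e^(2*t) - 42*e^(t) + 49)
K′′′(t) = (-63*e^(2*t) - 147*e^(t))/(27*e^(3*t) - 189*e^(2*t) + 441*e^(t) - 343)
K′′′′(t) = (189*e^(3*t) + 1764*e^(2*t) + 1029*e^(t))/(81*e^(4*t) - 756*e^(3*t) + 2646*e^(2*t) - 4116*e^(t) + 2401)

κ_4 = K′′′′(0) = 1491/128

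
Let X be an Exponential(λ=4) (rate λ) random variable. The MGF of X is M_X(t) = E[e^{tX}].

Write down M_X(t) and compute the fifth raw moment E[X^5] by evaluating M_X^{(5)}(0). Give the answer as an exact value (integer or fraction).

M_X(t) = 4/(4 - t)
M′(t) = 4/(t^2 - 8*t + 16)
M′′(t) = -8/(t^3 - 12*t^2 + 48*t - 64)
M′′′(t) = 24/(t^4 - 16*t^3 + 96*t^2 - 256*t + 256)
M′′′′(t) = -96/(t^5 - 20*t^4 + 160*t^3 - 640*t^2 + 1280*t - 1024)
M′′′′′(t) = 480/(t^6 - 24*t^5 + 240*t^4 - 1280*t^3 + 3840*t^2 - 6144*t + 4096)

E[X^5] = M′′′′′(0) = 15/128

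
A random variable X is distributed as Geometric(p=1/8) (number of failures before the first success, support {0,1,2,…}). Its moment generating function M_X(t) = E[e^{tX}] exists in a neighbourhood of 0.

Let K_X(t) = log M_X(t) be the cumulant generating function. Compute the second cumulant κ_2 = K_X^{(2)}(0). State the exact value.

κ_2 = D^2[K](0) = 56

M_X(t) = 1/(8*(1 - 7*e^(t)/8))
K_X(t) = log M_X(t) = -log(1 - 7*e^(t)/8) - 3*log(2)
D^2[K](t) = 56*e^(t)/(49*e^(2*t) - 112*e^(t) + 64)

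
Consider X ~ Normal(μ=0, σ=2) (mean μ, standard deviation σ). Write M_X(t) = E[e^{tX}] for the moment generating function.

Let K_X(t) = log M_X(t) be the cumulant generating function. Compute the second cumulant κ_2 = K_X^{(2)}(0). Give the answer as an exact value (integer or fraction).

M_X(t) = e^(2*t^2)
K_X(t) = log M_X(t) = 2*t^2
K′(t) = 4*t
K′′(t) = 4

κ_2 = K′′(0) = 4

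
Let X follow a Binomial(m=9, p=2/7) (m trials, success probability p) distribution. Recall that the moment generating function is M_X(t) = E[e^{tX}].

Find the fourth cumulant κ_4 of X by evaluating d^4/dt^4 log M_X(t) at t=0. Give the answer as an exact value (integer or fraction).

κ_4 = D^4[K](0) = -990/2401

M_X(t) = (2*e^(t)/7 + 5/7)^9
K_X(t) = log M_X(t) = 9*log(2*e^(t)/7 + 5/7)
D^4[K](t) = (360*e^(3*t) - 3600*e^(2*t) + 2250*e^(t))/(16*e^(4*t) + 160*e^(3*t) + 600*e^(2*t) + 1000*e^(t) + 625)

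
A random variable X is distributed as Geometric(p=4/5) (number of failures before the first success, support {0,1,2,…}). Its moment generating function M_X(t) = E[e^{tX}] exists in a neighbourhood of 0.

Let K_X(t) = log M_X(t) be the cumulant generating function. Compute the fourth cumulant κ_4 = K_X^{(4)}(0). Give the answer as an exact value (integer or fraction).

M_X(t) = 4/(5*(1 - e^(t)/5))
K_X(t) = log M_X(t) = -log(1 - e^(t)/5) - log(5) + 2*log(2)
dK/dt = -e^(t)/(e^(t) - 5)
d^2K/dt^2 = 5*e^(t)/(e^(2*t) - 10*e^(t) + 25)
d^3K/dt^3 = (-5*e^(2*t) - 25*e^(t))/(e^(3*t) - 15*e^(2*t) + 75*e^(t) - 125)
d^4K/dt^4 = (5*e^(3*t) + 100*e^(2*t) + 125*e^(t))/(e^(4*t) - 20*e^(3*t) + 150*e^(2*t) - 500*e^(t) + 625)

κ_4 = d^4K/dt^4 |_{t=0} = 115/128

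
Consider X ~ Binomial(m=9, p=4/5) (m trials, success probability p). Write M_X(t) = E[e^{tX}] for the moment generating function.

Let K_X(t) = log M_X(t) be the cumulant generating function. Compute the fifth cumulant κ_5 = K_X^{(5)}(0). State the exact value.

κ_5 = K′′′′′(0) = 2484/3125

M_X(t) = (4*e^(t)/5 + 1/5)^9
K_X(t) = log M_X(t) = 9*log(4*e^(t)/5 + 1/5)
K′(t) = 36*e^(t)/(4*e^(t) + 1)
K′′(t) = 36*e^(t)/(16*e^(2*t) + 8*e^(t) + 1)
K′′′(t) = (-144*e^(2*t) + 36*e^(t))/(64*e^(3*t) + 48*e^(2*t) + 12*e^(t) + 1)
K′′′′(t) = (576*e^(3*t) - 576*e^(2*t) + 36*e^(t))/(256*e^(4*t) + 256*e^(3*t) + 96*e^(2*t) + 16*e^(t) + 1)
K′′′′′(t) = (-2304*e^(4*t) + 6336*e^(3*t) - 1584*e^(2*t) + 36*e^(t))/(1024*e^(5*t) + 1280*e^(4*t) + 640*e^(3*t) + 160*e^(2*t) + 20*e^(t) + 1)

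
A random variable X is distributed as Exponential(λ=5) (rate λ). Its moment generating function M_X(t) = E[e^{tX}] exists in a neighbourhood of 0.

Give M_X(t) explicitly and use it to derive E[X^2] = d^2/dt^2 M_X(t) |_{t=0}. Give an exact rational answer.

M_X(t) = 5/(5 - t)
M′(t) = 5/(t^2 - 10*t + 25)
M′′(t) = -10/(t^3 - 15*t^2 + 75*t - 125)

E[X^2] = M′′(0) = 2/25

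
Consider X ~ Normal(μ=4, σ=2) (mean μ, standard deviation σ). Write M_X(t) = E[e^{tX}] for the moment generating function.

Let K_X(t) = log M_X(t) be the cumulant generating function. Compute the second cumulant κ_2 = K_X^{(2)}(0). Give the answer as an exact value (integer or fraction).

κ_2 = K^(2)(0) = 4

M_X(t) = e^(2*t^2 + 4*t)
K_X(t) = log M_X(t) = 2*t^2 + 4*t
K^(2)(t) = 4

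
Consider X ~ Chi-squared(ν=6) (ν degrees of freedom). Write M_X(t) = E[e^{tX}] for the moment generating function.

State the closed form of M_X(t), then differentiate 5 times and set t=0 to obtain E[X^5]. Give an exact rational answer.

M_X(t) = (1 - 2*t)^(-3)
M^(5)(t) = 80640/(256*t^8 - 1024*t^7 + 1792*t^6 - 1792*t^5 + 1120*t^4 - 448*t^3 + 112*t^2 - 16*t + 1)

E[X^5] = M^(5)(0) = 80640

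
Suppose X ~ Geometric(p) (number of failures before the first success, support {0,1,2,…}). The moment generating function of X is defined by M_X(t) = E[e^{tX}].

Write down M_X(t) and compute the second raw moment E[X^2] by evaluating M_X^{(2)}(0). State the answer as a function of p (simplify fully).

M_X(t) = p/(-(1 - p)*e^(t) + 1)
dM/dt = (-p^2*e^(t) + p*e^(t))/(p^2*e^(2*t) - 2*p*e^(2*t) + 2*p*e^(t) + e^(2*t) - 2*e^(t) + 1)

E[X^2] = d^2M/dt^2 |_{t=0} = 1 - 3/p + 2/p^2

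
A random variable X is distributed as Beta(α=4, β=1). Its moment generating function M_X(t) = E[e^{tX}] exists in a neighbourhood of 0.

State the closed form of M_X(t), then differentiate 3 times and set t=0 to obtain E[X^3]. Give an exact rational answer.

M_X(t) = ₁F₁(4; 5; t)
M^(3)(t) = 4*₁F₁(7; 8; t)/7

E[X^3] = M^(3)(0) = 4/7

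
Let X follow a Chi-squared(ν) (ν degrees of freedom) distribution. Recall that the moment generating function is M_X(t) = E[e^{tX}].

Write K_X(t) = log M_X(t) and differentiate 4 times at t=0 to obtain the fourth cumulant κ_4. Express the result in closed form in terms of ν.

M_X(t) = (1 - 2*t)^(-ν/2)
K_X(t) = log M_X(t) = -ν*log(1 - 2*t)/2
dK/dt = -ν/(2*t - 1)
d^2K/dt^2 = 2*ν/(4*t^2 - 4*t + 1)
d^3K/dt^3 = -8*ν/(8*t^3 - 12*t^2 + 6*t - 1)
d^4K/dt^4 = 48*ν/(16*t^4 - 32*t^3 + 24*t^2 - 8*t + 1)

κ_4 = d^4K/dt^4 |_{t=0} = 48*ν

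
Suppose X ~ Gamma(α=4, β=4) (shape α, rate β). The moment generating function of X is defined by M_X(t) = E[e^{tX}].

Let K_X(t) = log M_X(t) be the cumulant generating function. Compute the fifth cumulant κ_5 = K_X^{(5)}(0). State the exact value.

M_X(t) = 256/(4 - t)^4
K_X(t) = log M_X(t) = -4*log(4 - t) + 8*log(2)
K′(t) = -4/(t - 4)
K′′(t) = 4/(t^2 - 8*t + 16)
K′′′(t) = -8/(t^3 - 12*t^2 + 48*t - 64)
K′′′′(t) = 24/(t^4 - 16*t^3 + 96*t^2 - 256*t + 256)
K′′′′′(t) = -96/(t^5 - 20*t^4 + 160*t^3 - 640*t^2 + 1280*t - 1024)

κ_5 = K′′′′′(0) = 3/32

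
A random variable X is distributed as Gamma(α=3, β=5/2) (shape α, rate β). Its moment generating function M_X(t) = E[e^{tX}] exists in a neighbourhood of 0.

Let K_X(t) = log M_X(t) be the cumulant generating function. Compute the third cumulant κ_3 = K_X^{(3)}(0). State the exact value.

κ_3 = K^(3)(0) = 48/125

M_X(t) = 125/(8*(5/2 - t)^3)
K_X(t) = log M_X(t) = -3*log(5/2 - t) - 3*log(2) + 3*log(5)
K^(3)(t) = -48/(8*t^3 - 60*t^2 + 150*t - 125)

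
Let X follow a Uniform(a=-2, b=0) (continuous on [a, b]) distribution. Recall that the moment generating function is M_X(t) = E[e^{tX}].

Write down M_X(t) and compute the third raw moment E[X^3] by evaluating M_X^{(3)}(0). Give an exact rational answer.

M_X(t) = (1 - e^(-2*t))/(2*t)
dM/dt = (2*t - e^(2*t) + 1)*e^(-2*t)/(2*t^2)
d^2M/dt^2 = (-2*t^2 - 2*t + e^(2*t) - 1)*e^(-2*t)/t^3
d^3M/dt^3 = (4*t^3 + 6*t^2 + 6*t - 3*e^(2*t) + 3)*e^(-2*t)/t^4

E[X^3] = d^3M/dt^3 |_{t=0} = -2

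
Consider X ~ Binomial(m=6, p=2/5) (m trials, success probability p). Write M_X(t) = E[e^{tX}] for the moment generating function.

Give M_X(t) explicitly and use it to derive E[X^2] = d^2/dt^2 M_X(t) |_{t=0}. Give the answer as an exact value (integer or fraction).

E[X^2] = D^2[M](0) = 36/5

M_X(t) = (2*e^(t)/5 + 3/5)^6
D^2[M](t) = 2304*e^(6*t)/15625 + 576*e^(5*t)/625 + 6912*e^(4*t)/3125 + 7776*e^(3*t)/3125 + 3888*e^(2*t)/3125 + 2916*e^(t)/15625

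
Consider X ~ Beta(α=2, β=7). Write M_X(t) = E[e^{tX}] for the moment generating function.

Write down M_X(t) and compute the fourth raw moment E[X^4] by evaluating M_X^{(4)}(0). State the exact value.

M_X(t) = ₁F₁(2; 9; t)
M^(4)(t) = ₁F₁(6; 13; t)/99

E[X^4] = M^(4)(0) = 1/99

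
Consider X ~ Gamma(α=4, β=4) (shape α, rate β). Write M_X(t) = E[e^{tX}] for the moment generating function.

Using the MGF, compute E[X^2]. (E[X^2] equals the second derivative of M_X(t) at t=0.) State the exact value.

E[X^2] = M′′(0) = 5/4

M_X(t) = 256/(4 - t)^4
M′(t) = -1024/(t^5 - 20*t^4 + 160*t^3 - 640*t^2 + 1280*t - 1024)
M′′(t) = 5120/(t^6 - 24*t^5 + 240*t^4 - 1280*t^3 + 3840*t^2 - 6144*t + 4096)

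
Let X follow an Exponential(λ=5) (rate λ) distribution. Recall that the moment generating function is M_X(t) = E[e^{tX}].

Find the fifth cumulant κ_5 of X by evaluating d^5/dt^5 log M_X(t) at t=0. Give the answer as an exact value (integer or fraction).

M_X(t) = 5/(5 - t)
K_X(t) = log M_X(t) = -log(5 - t) + log(5)
D^5[K](t) = -24/(t^5 - 25*t^4 + 250*t^3 - 1250*t^2 + 3125*t - 3125)

κ_5 = D^5[K](0) = 24/3125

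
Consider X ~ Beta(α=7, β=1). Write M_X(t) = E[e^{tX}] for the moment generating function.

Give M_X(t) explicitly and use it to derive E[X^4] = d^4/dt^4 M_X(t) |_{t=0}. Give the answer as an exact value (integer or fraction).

M_X(t) = ₁F₁(7; 8; t)
D^4[M](t) = 7*₁F₁(11; 12; t)/11

E[X^4] = D^4[M](0) = 7/11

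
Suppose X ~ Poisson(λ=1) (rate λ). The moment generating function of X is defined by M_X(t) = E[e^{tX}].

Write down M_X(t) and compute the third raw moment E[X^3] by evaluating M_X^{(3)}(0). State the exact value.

M_X(t) = e^(e^(t) - 1)
M′(t) = e^(-1)*e^(t)*e^(e^(t))
M′′(t) = (e^(2*t)*e^(e^(t)) + e^(t)*e^(e^(t)))*e^(-1)
M′′′(t) = (e^(3*t)*e^(e^(t)) + 3*e^(2*t)*e^(e^(t)) + e^(t)*e^(e^(t)))*e^(-1)

E[X^3] = M′′′(0) = 5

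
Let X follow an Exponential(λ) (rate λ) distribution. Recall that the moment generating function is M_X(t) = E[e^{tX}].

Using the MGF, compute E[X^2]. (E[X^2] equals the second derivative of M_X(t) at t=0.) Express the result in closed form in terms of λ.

E[X^2] = d^2M/dt^2 |_{t=0} = 2/λ^2

M_X(t) = λ/(λ - t)
dM/dt = λ/(λ^2 - 2*λ*t + t^2)
d^2M/dt^2 = -2*λ/(-λ^3 + 3*λ^2*t - 3*λ*t^2 + t^3)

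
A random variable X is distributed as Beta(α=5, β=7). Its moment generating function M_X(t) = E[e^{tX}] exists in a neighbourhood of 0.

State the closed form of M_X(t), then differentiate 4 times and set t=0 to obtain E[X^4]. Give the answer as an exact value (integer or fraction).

E[X^4] = D^4[M](0) = 2/39

M_X(t) = ₁F₁(5; 12; t)
D^4[M](t) = 2*₁F₁(9; 16; t)/39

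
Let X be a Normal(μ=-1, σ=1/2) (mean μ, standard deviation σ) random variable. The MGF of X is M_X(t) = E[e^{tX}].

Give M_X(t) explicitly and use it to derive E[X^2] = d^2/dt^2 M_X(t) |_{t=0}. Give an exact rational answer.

M_X(t) = e^(t^2/8 - t)
D^2[M](t) = (t^2*e^(t^2/8) - 8*t*e^(t^2/8) + 20*e^(t^2/8))*e^(-t)/16

E[X^2] = D^2[M](0) = 5/4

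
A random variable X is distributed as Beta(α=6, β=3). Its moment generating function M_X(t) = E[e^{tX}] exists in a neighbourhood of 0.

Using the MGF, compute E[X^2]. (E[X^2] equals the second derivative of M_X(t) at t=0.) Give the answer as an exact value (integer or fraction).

M_X(t) = ₁F₁(6; 9; t)
M^(2)(t) = 7*₁F₁(8; 11; t)/15

E[X^2] = M^(2)(0) = 7/15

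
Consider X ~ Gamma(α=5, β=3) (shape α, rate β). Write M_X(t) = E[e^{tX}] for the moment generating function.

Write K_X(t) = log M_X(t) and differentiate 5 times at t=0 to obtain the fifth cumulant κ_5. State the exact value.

κ_5 = K′′′′′(0) = 40/81

M_X(t) = 243/(3 - t)^5
K_X(t) = log M_X(t) = -5*log(3 - t) + 5*log(3)
K′(t) = -5/(t - 3)
K′′(t) = 5/(t^2 - 6*t + 9)
K′′′(t) = -10/(t^3 - 9*t^2 + 27*t - 27)
K′′′′(t) = 30/(t^4 - 12*t^3 + 54*t^2 - 108*t + 81)
K′′′′′(t) = -120/(t^5 - 15*t^4 + 90*t^3 - 270*t^2 + 405*t - 243)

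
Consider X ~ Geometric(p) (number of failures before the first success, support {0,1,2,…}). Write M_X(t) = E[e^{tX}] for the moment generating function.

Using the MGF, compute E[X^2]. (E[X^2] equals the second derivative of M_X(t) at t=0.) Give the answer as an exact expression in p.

M_X(t) = p/(-(1 - p)*e^(t) + 1)

E[X^2] = D^2[M](0) = 1 - 3/p + 2/p^2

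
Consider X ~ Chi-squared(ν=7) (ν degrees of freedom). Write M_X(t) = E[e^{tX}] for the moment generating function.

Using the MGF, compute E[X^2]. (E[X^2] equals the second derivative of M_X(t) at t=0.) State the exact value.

E[X^2] = D^2[M](0) = 63

M_X(t) = (1 - 2*t)^(-7/2)
D^2[M](t) = -63/(32*t^5*√(1 - 2*t) - 80*t^4*√(1 - 2*t) + 80*t^3*√(1 - 2*t) - 40*t^2*√(1 - 2*t) + 10*t*√(1 - 2*t) - √(1 - 2*t))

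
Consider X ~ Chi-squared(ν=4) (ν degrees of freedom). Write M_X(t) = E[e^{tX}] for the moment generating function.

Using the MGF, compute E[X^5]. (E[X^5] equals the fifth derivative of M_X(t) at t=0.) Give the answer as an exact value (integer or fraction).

E[X^5] = d^5M/dt^5 |_{t=0} = 23040

M_X(t) = (1 - 2*t)^(-2)
dM/dt = -4/(8*t^3 - 12*t^2 + 6*t - 1)
d^2M/dt^2 = 24/(16*t^4 - 32*t^3 + 24*t^2 - 8*t + 1)
d^3M/dt^3 = -192/(32*t^5 - 80*t^4 + 80*t^3 - 40*t^2 + 10*t - 1)
d^4M/dt^4 = 1920/(64*t^6 - 192*t^5 + 240*t^4 - 160*t^3 + 60*t^2 - 12*t + 1)
d^5M/dt^5 = -23040/(128*t^7 - 448*t^6 + 672*t^5 - 560*t^4 + 280*t^3 - 84*t^2 + 14*t - 1)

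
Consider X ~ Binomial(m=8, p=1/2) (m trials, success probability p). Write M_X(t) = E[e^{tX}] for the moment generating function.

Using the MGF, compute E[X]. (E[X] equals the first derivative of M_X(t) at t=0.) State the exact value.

E[X] = D[M](0) = 4

M_X(t) = (e^(t)/2 + 1/2)^8
D[M](t) = e^(8*t)/32 + 7*e^(7*t)/32 + 21*e^(6*t)/32 + 35*e^(5*t)/32 + 35*e^(4*t)/32 + 21*e^(3*t)/32 + 7*e^(2*t)/32 + e^(t)/32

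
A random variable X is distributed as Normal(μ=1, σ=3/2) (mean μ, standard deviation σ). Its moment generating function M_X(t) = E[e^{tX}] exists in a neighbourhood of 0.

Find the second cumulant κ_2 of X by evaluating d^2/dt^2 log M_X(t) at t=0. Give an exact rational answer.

κ_2 = K^(2)(0) = 9/4

M_X(t) = e^(9*t^2/8 + t)
K_X(t) = log M_X(t) = 9*t^2/8 + t
K^(2)(t) = 9/4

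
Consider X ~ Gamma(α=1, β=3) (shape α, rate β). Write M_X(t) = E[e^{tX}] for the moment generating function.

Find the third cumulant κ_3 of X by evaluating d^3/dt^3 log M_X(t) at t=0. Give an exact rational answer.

κ_3 = d^3K/dt^3 |_{t=0} = 2/27

M_X(t) = 3/(3 - t)
K_X(t) = log M_X(t) = -log(3 - t) + log(3)
dK/dt = -1/(t - 3)
d^2K/dt^2 = 1/(t^2 - 6*t + 9)
d^3K/dt^3 = -2/(t^3 - 9*t^2 + 27*t - 27)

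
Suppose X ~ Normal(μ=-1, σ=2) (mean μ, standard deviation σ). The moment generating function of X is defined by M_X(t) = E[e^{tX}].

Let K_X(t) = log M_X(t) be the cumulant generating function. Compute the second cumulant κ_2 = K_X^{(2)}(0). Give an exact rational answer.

M_X(t) = e^(2*t^2 - t)
K_X(t) = log M_X(t) = 2*t^2 - t
K′(t) = 4*t - 1
K′′(t) = 4

κ_2 = K′′(0) = 4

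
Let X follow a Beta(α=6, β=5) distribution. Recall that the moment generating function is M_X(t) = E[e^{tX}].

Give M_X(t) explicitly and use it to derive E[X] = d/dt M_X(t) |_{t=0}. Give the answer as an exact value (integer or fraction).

E[X] = M^(1)(0) = 6/11

M_X(t) = ₁F₁(6; 11; t)
M^(1)(t) = 6*₁F₁(7; 12; t)/11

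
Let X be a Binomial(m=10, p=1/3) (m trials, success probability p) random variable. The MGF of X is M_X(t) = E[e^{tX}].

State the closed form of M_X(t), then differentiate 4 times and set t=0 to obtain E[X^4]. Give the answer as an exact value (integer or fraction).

E[X^4] = d^4M/dt^4 |_{t=0} = 2660/9

M_X(t) = (e^(t)/3 + 2/3)^10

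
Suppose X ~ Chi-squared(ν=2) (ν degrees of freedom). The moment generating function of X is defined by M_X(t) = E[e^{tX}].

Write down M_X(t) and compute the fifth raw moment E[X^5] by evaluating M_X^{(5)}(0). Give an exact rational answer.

M_X(t) = 1/(1 - 2*t)
D^5[M](t) = 3840/(64*t^6 - 192*t^5 + 240*t^4 - 160*t^3 + 60*t^2 - 12*t + 1)

E[X^5] = D^5[M](0) = 3840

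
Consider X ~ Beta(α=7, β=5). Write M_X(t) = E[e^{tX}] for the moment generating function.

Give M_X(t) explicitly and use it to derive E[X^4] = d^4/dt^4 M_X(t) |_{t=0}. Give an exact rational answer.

M_X(t) = ₁F₁(7; 12; t)
M′(t) = 7*₁F₁(8; 13; t)/12
M′′(t) = 14*₁F₁(9; 14; t)/39
M′′′(t) = 3*₁F₁(10; 15; t)/13
M′′′′(t) = 2*₁F₁(11; 16; t)/13

E[X^4] = M′′′′(0) = 2/13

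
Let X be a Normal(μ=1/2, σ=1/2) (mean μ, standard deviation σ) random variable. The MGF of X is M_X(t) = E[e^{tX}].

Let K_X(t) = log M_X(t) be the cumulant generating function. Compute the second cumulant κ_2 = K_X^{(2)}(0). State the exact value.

M_X(t) = e^(t^2/8 + t/2)
K_X(t) = log M_X(t) = t^2/8 + t/2
D^2[K](t) = 1/4

κ_2 = D^2[K](0) = 1/4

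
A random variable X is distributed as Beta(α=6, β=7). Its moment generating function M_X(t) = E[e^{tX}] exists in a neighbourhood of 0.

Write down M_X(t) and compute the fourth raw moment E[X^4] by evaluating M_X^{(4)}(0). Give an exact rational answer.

E[X^4] = d^4M/dt^4 |_{t=0} = 9/130

M_X(t) = ₁F₁(6; 13; t)
dM/dt = 6*₁F₁(7; 14; t)/13
d^2M/dt^2 = 3*₁F₁(8; 15; t)/13
d^3M/dt^3 = 8*₁F₁(9; 16; t)/65
d^4M/dt^4 = 9*₁F₁(10; 17; t)/130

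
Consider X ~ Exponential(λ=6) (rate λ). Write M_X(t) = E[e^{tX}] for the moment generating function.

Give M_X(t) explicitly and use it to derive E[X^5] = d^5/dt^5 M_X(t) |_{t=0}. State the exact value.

E[X^5] = D^5[M](0) = 5/324

M_X(t) = 6/(6 - t)
D^5[M](t) = 720/(t^6 - 36*t^5 + 540*t^4 - 4320*t^3 + 19440*t^2 - 46656*t + 46656)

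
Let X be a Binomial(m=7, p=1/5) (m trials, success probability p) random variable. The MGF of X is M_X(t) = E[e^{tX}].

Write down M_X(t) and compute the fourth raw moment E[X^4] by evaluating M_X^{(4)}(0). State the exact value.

E[X^4] = d^4M/dt^4 |_{t=0} = 3073/125

M_X(t) = (e^(t)/5 + 4/5)^7
dM/dt = 7*e^(7*t)/78125 + 168*e^(6*t)/78125 + 336*e^(5*t)/15625 + 1792*e^(4*t)/15625 + 5376*e^(3*t)/15625 + 43008*e^(2*t)/78125 + 28672*e^(t)/78125
d^2M/dt^2 = 49*e^(7*t)/78125 + 1008*e^(6*t)/78125 + 336*e^(5*t)/3125 + 7168*e^(4*t)/15625 + 16128*e^(3*t)/15625 + 86016*e^(2*t)/78125 + 28672*e^(t)/78125
d^3M/dt^3 = 343*e^(7*t)/78125 + 6048*e^(6*t)/78125 + 336*e^(5*t)/625 + 28672*e^(4*t)/15625 + 48384*e^(3*t)/15625 + 172032*e^(2*t)/78125 + 28672*e^(t)/78125
d^4M/dt^4 = 2401*e^(7*t)/78125 + 36288*e^(6*t)/78125 + 336*e^(5*t)/125 + 114688*e^(4*t)/15625 + 145152*e^(3*t)/15625 + 344064*e^(2*t)/78125 + 28672*e^(t)/78125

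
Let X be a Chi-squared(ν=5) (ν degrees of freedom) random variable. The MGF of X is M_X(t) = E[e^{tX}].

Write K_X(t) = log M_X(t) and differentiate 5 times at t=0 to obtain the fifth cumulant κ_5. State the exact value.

κ_5 = K′′′′′(0) = 1920

M_X(t) = (1 - 2*t)^(-5/2)
K_X(t) = log M_X(t) = -5*log(1 - 2*t)/2
K′(t) = -5/(2*t - 1)
K′′(t) = 10/(4*t^2 - 4*t + 1)
K′′′(t) = -40/(8*t^3 - 12*t^2 + 6*t - 1)
K′′′′(t) = 240/(16*t^4 - 32*t^3 + 24*t^2 - 8*t + 1)
K′′′′′(t) = -1920/(32*t^5 - 80*t^4 + 80*t^3 - 40*t^2 + 10*t - 1)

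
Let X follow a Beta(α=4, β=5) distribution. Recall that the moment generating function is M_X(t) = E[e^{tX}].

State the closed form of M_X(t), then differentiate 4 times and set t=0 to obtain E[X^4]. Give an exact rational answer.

E[X^4] = M^(4)(0) = 7/99

M_X(t) = ₁F₁(4; 9; t)
M^(4)(t) = 7*₁F₁(8; 13; t)/99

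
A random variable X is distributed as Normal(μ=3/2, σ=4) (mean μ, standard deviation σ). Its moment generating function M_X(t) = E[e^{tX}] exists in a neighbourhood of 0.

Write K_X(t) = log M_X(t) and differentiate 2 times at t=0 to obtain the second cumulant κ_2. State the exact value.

κ_2 = D^2[K](0) = 16

M_X(t) = e^(8*t^2 + 3*t/2)
K_X(t) = log M_X(t) = 8*t^2 + 3*t/2
D^2[K](t) = 16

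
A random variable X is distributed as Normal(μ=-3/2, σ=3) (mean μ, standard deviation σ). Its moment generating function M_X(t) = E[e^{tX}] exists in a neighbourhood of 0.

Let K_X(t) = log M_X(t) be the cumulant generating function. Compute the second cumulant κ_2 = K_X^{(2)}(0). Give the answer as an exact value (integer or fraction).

κ_2 = K′′(0) = 9

M_X(t) = e^(9*t^2/2 - 3*t/2)
K_X(t) = log M_X(t) = 9*t^2/2 - 3*t/2
K′(t) = 9*t - 3/2
K′′(t) = 9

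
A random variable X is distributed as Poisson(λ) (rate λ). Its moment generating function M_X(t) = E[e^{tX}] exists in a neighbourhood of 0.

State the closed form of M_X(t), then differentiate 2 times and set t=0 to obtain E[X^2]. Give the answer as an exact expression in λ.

M_X(t) = e^(λ*(e^(t) - 1))
M^(2)(t) = (λ^2*e^(2*t)*e^(λ*e^(t)) + λ*e^(t)*e^(λ*e^(t)))*e^(-λ)

E[X^2] = M^(2)(0) = λ*(λ + 1)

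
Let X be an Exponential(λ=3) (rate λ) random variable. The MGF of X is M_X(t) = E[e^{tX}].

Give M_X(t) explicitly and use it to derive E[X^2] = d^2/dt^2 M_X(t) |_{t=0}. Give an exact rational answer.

M_X(t) = 3/(3 - t)
M^(2)(t) = -6/(t^3 - 9*t^2 + 27*t - 27)

E[X^2] = M^(2)(0) = 2/9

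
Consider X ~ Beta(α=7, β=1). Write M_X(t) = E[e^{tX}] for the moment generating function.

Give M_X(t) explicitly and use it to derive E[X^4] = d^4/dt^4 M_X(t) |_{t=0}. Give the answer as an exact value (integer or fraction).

M_X(t) = ₁F₁(7; 8; t)
dM/dt = 7*₁F₁(8; 9; t)/8
d^2M/dt^2 = 7*₁F₁(9; 10; t)/9
d^3M/dt^3 = 7*₁F₁(10; 11; t)/10
d^4M/dt^4 = 7*₁F₁(11; 12; t)/11

E[X^4] = d^4M/dt^4 |_{t=0} = 7/11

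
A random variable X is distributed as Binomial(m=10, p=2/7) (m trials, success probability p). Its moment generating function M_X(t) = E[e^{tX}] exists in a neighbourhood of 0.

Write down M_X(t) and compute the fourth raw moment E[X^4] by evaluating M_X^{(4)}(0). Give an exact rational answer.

M_X(t) = (2*e^(t)/7 + 5/7)^10

E[X^4] = M′′′′(0) = 64700/343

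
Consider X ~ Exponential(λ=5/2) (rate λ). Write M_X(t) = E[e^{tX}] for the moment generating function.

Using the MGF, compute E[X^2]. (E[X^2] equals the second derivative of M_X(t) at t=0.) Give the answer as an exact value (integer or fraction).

M_X(t) = 5/(2*(5/2 - t))
M′(t) = 10/(4*t^2 - 20*t + 25)
M′′(t) = -40/(8*t^3 - 60*t^2 + 150*t - 125)

E[X^2] = M′′(0) = 8/25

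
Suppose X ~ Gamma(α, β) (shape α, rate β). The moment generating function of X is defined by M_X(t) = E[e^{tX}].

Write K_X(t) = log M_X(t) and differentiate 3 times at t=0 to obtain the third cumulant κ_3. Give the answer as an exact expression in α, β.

κ_3 = K′′′(0) = 2*α/β^3

M_X(t) = (β/(β - t))^α
K_X(t) = log M_X(t) = α*(log(β) - log(β - t))
K′(t) = -α/(-β + t)
K′′(t) = α/(β^2 - 2*β*t + t^2)
K′′′(t) = -2*α/(-β^3 + 3*β^2*t - 3*β*t^2 + t^3)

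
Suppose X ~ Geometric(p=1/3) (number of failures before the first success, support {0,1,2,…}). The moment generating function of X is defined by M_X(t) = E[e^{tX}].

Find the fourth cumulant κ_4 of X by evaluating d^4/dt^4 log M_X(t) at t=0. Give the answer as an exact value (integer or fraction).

M_X(t) = 1/(3*(1 - 2*e^(t)/3))
K_X(t) = log M_X(t) = -log(1 - 2*e^(t)/3) - log(3)
dK/dt = -2*e^(t)/(2*e^(t) - 3)
d^2K/dt^2 = 6*e^(t)/(4*e^(2*t) - 12*e^(t) + 9)
d^3K/dt^3 = (-12*e^(2*t) - 18*e^(t))/(8*e^(3*t) - 36*e^(2*t) + 54*e^(t) - 27)
d^4K/dt^4 = (24*e^(3*t) + 144*e^(2*t) + 54*e^(t))/(16*e^(4*t) - 96*e^(3*t) + 216*e^(2*t) - 216*e^(t) + 81)

κ_4 = d^4K/dt^4 |_{t=0} = 222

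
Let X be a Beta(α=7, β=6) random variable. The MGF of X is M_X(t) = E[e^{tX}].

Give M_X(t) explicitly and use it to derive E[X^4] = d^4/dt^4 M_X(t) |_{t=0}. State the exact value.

E[X^4] = d^4M/dt^4 |_{t=0} = 3/26

M_X(t) = ₁F₁(7; 13; t)
dM/dt = 7*₁F₁(8; 14; t)/13
d^2M/dt^2 = 4*₁F₁(9; 15; t)/13
d^3M/dt^3 = 12*₁F₁(10; 16; t)/65
d^4M/dt^4 = 3*₁F₁(11; 17; t)/26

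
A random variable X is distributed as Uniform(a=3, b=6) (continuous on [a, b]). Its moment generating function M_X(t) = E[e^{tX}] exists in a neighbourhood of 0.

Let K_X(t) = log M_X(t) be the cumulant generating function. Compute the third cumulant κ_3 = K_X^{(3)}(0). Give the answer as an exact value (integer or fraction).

M_X(t) = (e^(6*t) - e^(3*t))/(3*t)
K_X(t) = log M_X(t) = -log(t) + log(e^(6*t) - e^(3*t)) - log(3)
K′(t) = (6*t*e^(3*t) - 3*t - e^(3*t) + 1)/(t*e^(3*t) - t)
K′′(t) = (-9*t^2*e^(3*t) + e^(6*t) - 2*e^(3*t) + 1)/(t^2*e^(6*t) - 2*t^2*e^(3*t) + t^2)
K′′′(t) = (27*t^3*e^(6*t) + 27*t^3*e^(3*t) - 2*e^(9*t) + 6*e^(6*t) - 6*e^(3*t) + 2)/(t^3*e^(9*t) - 3*t^3*e^(6*t) + 3*t^3*e^(3*t) - t^3)

κ_3 = K′′′(0) = 0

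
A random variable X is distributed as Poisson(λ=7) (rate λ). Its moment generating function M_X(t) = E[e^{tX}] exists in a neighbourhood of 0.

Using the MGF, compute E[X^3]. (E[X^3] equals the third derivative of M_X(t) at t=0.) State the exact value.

M_X(t) = e^(7*e^(t) - 7)
dM/dt = 7*e^(-7)*e^(t)*e^(7*e^(t))
d^2M/dt^2 = (49*e^(2*t)*e^(7*e^(t)) + 7*e^(t)*e^(7*e^(t)))*e^(-7)
d^3M/dt^3 = (343*e^(3*t)*e^(7*e^(t)) + 147*e^(2*t)*e^(7*e^(t)) + 7*e^(t)*e^(7*e^(t)))*e^(-7)

E[X^3] = d^3M/dt^3 |_{t=0} = 497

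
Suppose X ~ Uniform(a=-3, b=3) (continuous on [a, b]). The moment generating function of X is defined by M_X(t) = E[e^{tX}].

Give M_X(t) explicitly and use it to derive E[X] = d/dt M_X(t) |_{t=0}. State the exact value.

M_X(t) = (e^(3*t) - e^(-3*t))/(6*t)
M′(t) = (3*t*e^(6*t) + 3*t - e^(6*t) + 1)*e^(-3*t)/(6*t^2)

E[X] = M′(0) = 0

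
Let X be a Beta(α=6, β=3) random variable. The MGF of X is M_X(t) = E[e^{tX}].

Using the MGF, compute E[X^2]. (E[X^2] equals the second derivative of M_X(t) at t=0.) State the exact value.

E[X^2] = d^2M/dt^2 |_{t=0} = 7/15

M_X(t) = ₁F₁(6; 9; t)
dM/dt = 2*₁F₁(7; 10; t)/3
d^2M/dt^2 = 7*₁F₁(8; 11; t)/15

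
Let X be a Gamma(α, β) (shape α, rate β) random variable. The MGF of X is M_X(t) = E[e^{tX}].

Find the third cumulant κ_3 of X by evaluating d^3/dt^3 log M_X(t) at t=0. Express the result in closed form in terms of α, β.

κ_3 = d^3K/dt^3 |_{t=0} = 2*α/β^3

M_X(t) = (β/(β - t))^α
K_X(t) = log M_X(t) = α*(log(β) - log(β - t))
dK/dt = -α/(-β + t)
d^2K/dt^2 = α/(β^2 - 2*β*t + t^2)
d^3K/dt^3 = -2*α/(-β^3 + 3*β^2*t - 3*β*t^2 + t^3)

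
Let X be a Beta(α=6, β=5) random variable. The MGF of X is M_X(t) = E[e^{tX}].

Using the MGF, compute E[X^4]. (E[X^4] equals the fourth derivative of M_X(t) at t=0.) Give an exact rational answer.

E[X^4] = D^4[M](0) = 18/143

M_X(t) = ₁F₁(6; 11; t)
D^4[M](t) = 18*₁F₁(10; 15; t)/143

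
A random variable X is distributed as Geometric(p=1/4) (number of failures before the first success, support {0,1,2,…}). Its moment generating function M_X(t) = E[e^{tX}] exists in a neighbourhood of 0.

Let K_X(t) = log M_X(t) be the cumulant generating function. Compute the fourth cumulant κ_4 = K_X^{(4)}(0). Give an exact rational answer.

κ_4 = D^4[K](0) = 876

M_X(t) = 1/(4*(1 - 3*e^(t)/4))
K_X(t) = log M_X(t) = -log(1 - 3*e^(t)/4) - 2*log(2)
D^4[K](t) = (108*e^(3*t) + 576*e^(2*t) + 192*e^(t))/(81*e^(4*t) - 432*e^(3*t) + 864*e^(2*t) - 768*e^(t) + 256)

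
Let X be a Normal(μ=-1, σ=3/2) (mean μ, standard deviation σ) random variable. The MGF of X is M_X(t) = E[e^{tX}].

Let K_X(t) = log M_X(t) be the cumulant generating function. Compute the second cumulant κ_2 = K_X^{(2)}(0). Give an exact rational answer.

M_X(t) = e^(9*t^2/8 - t)
K_X(t) = log M_X(t) = 9*t^2/8 - t
K^(2)(t) = 9/4

κ_2 = K^(2)(0) = 9/4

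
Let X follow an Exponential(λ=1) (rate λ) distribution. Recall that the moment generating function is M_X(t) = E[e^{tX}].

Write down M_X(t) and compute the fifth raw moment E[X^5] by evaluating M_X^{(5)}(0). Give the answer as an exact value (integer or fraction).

E[X^5] = D^5[M](0) = 120

M_X(t) = 1/(1 - t)
D^5[M](t) = 120/(t^6 - 6*t^5 + 15*t^4 - 20*t^3 + 15*t^2 - 6*t + 1)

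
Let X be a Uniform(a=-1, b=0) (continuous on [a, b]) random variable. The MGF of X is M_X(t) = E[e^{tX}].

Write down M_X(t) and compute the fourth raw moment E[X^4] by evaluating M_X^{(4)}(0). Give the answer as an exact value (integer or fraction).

M_X(t) = (1 - e^(-t))/t
M^(4)(t) = (-t^4 - 4*t^3 - 12*t^2 - 24*t + 24*e^(t) - 24)*e^(-t)/t^5

E[X^4] = M^(4)(0) = 1/5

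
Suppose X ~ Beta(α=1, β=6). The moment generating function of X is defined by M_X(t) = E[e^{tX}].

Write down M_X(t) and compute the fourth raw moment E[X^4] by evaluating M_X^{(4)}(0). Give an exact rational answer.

E[X^4] = M′′′′(0) = 1/210

M_X(t) = ₁F₁(1; 7; t)
M′(t) = ₁F₁(2; 8; t)/7
M′′(t) = ₁F₁(3; 9; t)/28
M′′′(t) = ₁F₁(4; 10; t)/84
M′′′′(t) = ₁F₁(5; 11; t)/210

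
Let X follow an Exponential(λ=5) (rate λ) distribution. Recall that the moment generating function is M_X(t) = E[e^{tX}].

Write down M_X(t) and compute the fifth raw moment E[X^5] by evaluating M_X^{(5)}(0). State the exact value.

M_X(t) = 5/(5 - t)
M^(5)(t) = 600/(t^6 - 30*t^5 + 375*t^4 - 2500*t^3 + 9375*t^2 - 18750*t + 15625)

E[X^5] = M^(5)(0) = 24/625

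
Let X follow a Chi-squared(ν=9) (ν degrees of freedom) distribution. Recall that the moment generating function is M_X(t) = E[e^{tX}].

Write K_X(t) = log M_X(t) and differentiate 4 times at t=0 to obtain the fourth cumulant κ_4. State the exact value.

κ_4 = K^(4)(0) = 432

M_X(t) = (1 - 2*t)^(-9/2)
K_X(t) = log M_X(t) = -9*log(1 - 2*t)/2
K^(4)(t) = 432/(16*t^4 - 32*t^3 + 24*t^2 - 8*t + 1)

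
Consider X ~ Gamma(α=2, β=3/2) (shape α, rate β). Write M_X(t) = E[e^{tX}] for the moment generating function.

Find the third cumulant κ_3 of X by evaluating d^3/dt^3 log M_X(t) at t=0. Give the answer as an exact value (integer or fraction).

M_X(t) = 9/(4*(3/2 - t)^2)
K_X(t) = log M_X(t) = -2*log(3/2 - t) - 2*log(2) + 2*log(3)
dK/dt = -4/(2*t - 3)
d^2K/dt^2 = 8/(4*t^2 - 12*t + 9)
d^3K/dt^3 = -32/(8*t^3 - 36*t^2 + 54*t - 27)

κ_3 = d^3K/dt^3 |_{t=0} = 32/27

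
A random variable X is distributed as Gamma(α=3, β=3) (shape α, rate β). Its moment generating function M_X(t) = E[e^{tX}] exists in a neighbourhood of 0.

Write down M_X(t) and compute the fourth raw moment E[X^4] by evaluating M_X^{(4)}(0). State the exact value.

E[X^4] = M′′′′(0) = 40/9

M_X(t) = 27/(3 - t)^3
M′(t) = 81/(t^4 - 12*t^3 + 54*t^2 - 108*t + 81)
M′′(t) = -324/(t^5 - 15*t^4 + 90*t^3 - 270*t^2 + 405*t - 243)
M′′′(t) = 1620/(t^6 - 18*t^5 + 135*t^4 - 540*t^3 + 1215*t^2 - 1458*t + 729)
M′′′′(t) = -9720/(t^7 - 21*t^6 + 189*t^5 - 945*t^4 + 2835*t^3 - 5103*t^2 + 5103*t - 2187)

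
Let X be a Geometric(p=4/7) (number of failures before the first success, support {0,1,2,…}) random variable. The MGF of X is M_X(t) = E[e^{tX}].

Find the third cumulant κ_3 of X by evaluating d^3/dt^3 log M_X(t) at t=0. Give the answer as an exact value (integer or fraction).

κ_3 = K^(3)(0) = 105/32

M_X(t) = 4/(7*(1 - 3*e^(t)/7))
K_X(t) = log M_X(t) = -log(1 - 3*e^(t)/7) - log(7) + 2*log(2)
K^(3)(t) = (-63*e^(2*t) - 147*e^(t))/(27*e^(3*t) - 189*e^(2*t) + 441*e^(t) - 343)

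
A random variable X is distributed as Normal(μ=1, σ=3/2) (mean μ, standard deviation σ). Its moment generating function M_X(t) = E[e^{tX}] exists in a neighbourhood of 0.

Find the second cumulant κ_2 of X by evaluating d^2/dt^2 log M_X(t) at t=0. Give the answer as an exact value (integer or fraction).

M_X(t) = e^(9*t^2/8 + t)
K_X(t) = log M_X(t) = 9*t^2/8 + t
D^2[K](t) = 9/4

κ_2 = D^2[K](0) = 9/4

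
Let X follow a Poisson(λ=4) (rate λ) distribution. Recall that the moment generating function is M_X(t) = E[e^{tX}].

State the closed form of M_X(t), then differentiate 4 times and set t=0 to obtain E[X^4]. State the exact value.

M_X(t) = e^(4*e^(t) - 4)
dM/dt = 4*e^(-4)*e^(t)*e^(4*e^(t))
d^2M/dt^2 = (16*e^(2*t)*e^(4*e^(t)) + 4*e^(t)*e^(4*e^(t)))*e^(-4)
d^3M/dt^3 = (64*e^(3*t)*e^(4*e^(t)) + 48*e^(2*t)*e^(4*e^(t)) + 4*e^(t)*e^(4*e^(t)))*e^(-4)
d^4M/dt^4 = (256*e^(4*t)*e^(4*e^(t)) + 384*e^(3*t)*e^(4*e^(t)) + 112*e^(2*t)*e^(4*e^(t)) + 4*e^(t)*e^(4*e^(t)))*e^(-4)

E[X^4] = d^4M/dt^4 |_{t=0} = 756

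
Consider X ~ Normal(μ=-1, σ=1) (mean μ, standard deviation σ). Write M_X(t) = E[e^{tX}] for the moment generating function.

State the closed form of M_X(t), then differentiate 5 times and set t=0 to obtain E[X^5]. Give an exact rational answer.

E[X^5] = M′′′′′(0) = -26

M_X(t) = e^(t^2/2 - t)
M′(t) = t*e^(-t)*e^(t^2/2) - e^(-t)*e^(t^2/2)
M′′(t) = (t^2*e^(t^2/2) - 2*t*e^(t^2/2) + 2*e^(t^2/2))*e^(-t)
M′′′(t) = (t^3*e^(t^2/2) - 3*t^2*e^(t^2/2) + 6*t*e^(t^2/2) - 4*e^(t^2/2))*e^(-t)
M′′′′(t) = (t^4*e^(t^2/2) - 4*t^3*e^(t^2/2) + 12*t^2*e^(t^2/2) - 16*t*e^(t^2/2) + 10*e^(t^2/2))*e^(-t)
M′′′′′(t) = (t^5*e^(t^2/2) - 5*t^4*e^(t^2/2) + 20*t^3*e^(t^2/2) - 40*t^2*e^(t^2/2) + 50*t*e^(t^2/2) - 26*e^(t^2/2))*e^(-t)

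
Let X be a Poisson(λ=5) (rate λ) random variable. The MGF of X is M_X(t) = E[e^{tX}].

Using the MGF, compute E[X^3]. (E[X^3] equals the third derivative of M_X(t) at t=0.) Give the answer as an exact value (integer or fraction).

E[X^3] = M′′′(0) = 205

M_X(t) = e^(5*e^(t) - 5)
M′(t) = 5*e^(-5)*e^(t)*e^(5*e^(t))
M′′(t) = (25*e^(2*t)*e^(5*e^(t)) + 5*e^(t)*e^(5*e^(t)))*e^(-5)
M′′′(t) = (125*e^(3*t)*e^(5*e^(t)) + 75*e^(2*t)*e^(5*e^(t)) + 5*e^(t)*e^(5*e^(t)))*e^(-5)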